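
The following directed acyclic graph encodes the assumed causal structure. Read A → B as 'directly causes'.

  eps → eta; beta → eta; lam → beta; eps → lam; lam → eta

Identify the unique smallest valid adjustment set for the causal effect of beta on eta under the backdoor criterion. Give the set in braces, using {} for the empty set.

{lam}

Variables eligible for adjustment (non-descendants of beta, excluding beta and eta): {eps, lam}.
Backdoor paths from beta to eta:
  P1: beta <- lam <- eps -> eta
  P2: beta <- lam -> eta
The empty set is not sufficient: P1 (beta <- lam <- eps -> eta) has no collider blocking it and no conditioned non-collider, so it is open.
Try {lam}:
  P1: blocked at chain node lam ∈ conditioning set.
  P2: blocked at fork node lam ∈ conditioning set.
{lam} contains no descendant of beta and blocks every backdoor path.
No other singleton works — e.g. {eps} leaves P2 open — so {lam} is the unique smallest valid adjustment set.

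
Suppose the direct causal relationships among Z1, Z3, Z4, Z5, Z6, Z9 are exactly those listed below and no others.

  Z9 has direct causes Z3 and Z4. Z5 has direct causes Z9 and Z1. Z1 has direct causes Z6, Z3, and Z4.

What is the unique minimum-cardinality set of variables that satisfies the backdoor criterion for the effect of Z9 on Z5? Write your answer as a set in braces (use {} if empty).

Variables eligible for adjustment (non-descendants of Z9, excluding Z9 and Z5): {Z1, Z3, Z4, Z6}.
Backdoor paths from Z9 to Z5:
  P1: Z9 <- Z3 -> Z1 -> Z5
  P2: Z9 <- Z4 -> Z1 -> Z5
The empty set is not sufficient: P1 (Z9 <- Z3 -> Z1 -> Z5) has no collider blocking it and no conditioned non-collider, so it is open.
Try {Z1}:
  P1: blocked at chain node Z1 ∈ conditioning set.
  P2: blocked at chain node Z1 ∈ conditioning set.
{Z1} contains no descendant of Z9 and blocks every backdoor path.
No other singleton works — e.g. {Z3} leaves P2 open — so {Z1} is the unique smallest valid adjustment set.

{Z1}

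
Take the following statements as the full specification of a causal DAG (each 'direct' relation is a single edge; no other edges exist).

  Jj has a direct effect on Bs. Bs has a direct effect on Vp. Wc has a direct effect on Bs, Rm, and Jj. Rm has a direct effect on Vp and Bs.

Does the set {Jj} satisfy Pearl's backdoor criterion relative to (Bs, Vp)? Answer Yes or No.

Backdoor paths from Bs to Vp (paths whose first edge points into Bs):
  P1: Bs <- Wc -> Rm -> Vp
  P2: Bs <- Rm -> Vp
  P3: Bs <- Jj <- Wc -> Rm -> Vp
Condition 1 (no descendant of Bs in the set): holds — descendants of Bs are {Vp}; none are in {Jj}.
Condition 2 (every backdoor path blocked by {Jj}):
  P1: open — no interior node is in the conditioning set.
  P2: open — no interior node is in the conditioning set.
  P3: blocked at chain node Jj ∈ conditioning set.
{Jj} does not satisfy the backdoor criterion.

No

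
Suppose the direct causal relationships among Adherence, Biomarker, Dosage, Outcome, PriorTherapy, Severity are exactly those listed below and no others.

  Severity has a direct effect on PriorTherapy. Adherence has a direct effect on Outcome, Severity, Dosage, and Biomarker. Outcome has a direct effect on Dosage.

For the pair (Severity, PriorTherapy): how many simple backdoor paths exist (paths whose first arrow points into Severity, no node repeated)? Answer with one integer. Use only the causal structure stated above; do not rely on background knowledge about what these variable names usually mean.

0

A backdoor path from Severity to PriorTherapy is any simple undirected path whose first edge points into Severity (i.e. leaves Severity via a parent).
Parents of Severity: {Adherence}.
No simple path from any parent of Severity reaches PriorTherapy without revisiting Severity, so there are no backdoor paths.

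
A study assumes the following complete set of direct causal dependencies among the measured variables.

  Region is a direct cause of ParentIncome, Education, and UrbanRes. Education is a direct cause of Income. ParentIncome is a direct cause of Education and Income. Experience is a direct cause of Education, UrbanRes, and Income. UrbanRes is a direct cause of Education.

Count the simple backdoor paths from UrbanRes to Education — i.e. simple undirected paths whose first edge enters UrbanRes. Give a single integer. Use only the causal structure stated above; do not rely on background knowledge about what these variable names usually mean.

8

A backdoor path from UrbanRes to Education is any simple undirected path whose first edge points into UrbanRes (i.e. leaves UrbanRes via a parent).
Parents of UrbanRes: {Experience, Region}.
Enumerating:
  P1: UrbanRes <- Region -> ParentIncome -> Education
  P2: UrbanRes <- Region -> ParentIncome -> Income <- Experience -> Education
  P3: UrbanRes <- Region -> ParentIncome -> Income <- Education
  P4: UrbanRes <- Region -> Education
  P5: UrbanRes <- Experience -> Education
  P6: UrbanRes <- Experience -> Income <- ParentIncome <- Region -> Education
  P7: UrbanRes <- Experience -> Income <- ParentIncome -> Education
  P8: UrbanRes <- Experience -> Income <- Education
That exhausts the simple backdoor paths. Count: 8.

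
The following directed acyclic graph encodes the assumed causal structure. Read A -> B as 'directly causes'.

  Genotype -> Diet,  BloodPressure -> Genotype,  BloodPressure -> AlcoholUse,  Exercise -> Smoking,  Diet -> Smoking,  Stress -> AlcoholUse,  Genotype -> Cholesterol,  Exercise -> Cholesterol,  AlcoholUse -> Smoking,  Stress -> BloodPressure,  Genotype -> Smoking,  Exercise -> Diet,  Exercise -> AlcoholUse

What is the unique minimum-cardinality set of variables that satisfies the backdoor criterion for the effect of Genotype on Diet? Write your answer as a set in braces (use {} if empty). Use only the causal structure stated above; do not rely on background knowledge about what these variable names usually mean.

{}

Variables eligible for adjustment (non-descendants of Genotype, excluding Genotype and Diet): {AlcoholUse, BloodPressure, Exercise, Stress}.
Backdoor paths from Genotype to Diet:
  P1: Genotype <- BloodPressure <- Stress -> AlcoholUse <- Exercise -> Diet
  P2: Genotype <- BloodPressure <- Stress -> AlcoholUse <- Exercise -> Smoking <- Diet
  P3: Genotype <- BloodPressure <- Stress -> AlcoholUse -> Smoking <- Exercise -> Diet
  P4: Genotype <- BloodPressure <- Stress -> AlcoholUse -> Smoking <- Diet
  P5: Genotype <- BloodPressure -> AlcoholUse <- Exercise -> Diet
  P6: Genotype <- BloodPressure -> AlcoholUse <- Exercise -> Smoking <- Diet
  P7: Genotype <- BloodPressure -> AlcoholUse -> Smoking <- Exercise -> Diet
  P8: Genotype <- BloodPressure -> AlcoholUse -> Smoking <- Diet
Each backdoor path contains an unconditioned collider, so every path is already blocked with the empty conditioning set:
  P1: blocked at collider AlcoholUse (neither it nor any descendant is in the conditioning set).
  P2: blocked at collider AlcoholUse (neither it nor any descendant is in the conditioning set).
  P3: blocked at collider Smoking (neither it nor any descendant is in the conditioning set).
  P4: blocked at collider Smoking (neither it nor any descendant is in the conditioning set).
  P5: blocked at collider AlcoholUse (neither it nor any descendant is in the conditioning set).
  P6: blocked at collider AlcoholUse (neither it nor any descendant is in the conditioning set).
  P7: blocked at collider Smoking (neither it nor any descendant is in the conditioning set).
  P8: blocked at collider Smoking (neither it nor any descendant is in the conditioning set).
The empty set is therefore the unique smallest valid set.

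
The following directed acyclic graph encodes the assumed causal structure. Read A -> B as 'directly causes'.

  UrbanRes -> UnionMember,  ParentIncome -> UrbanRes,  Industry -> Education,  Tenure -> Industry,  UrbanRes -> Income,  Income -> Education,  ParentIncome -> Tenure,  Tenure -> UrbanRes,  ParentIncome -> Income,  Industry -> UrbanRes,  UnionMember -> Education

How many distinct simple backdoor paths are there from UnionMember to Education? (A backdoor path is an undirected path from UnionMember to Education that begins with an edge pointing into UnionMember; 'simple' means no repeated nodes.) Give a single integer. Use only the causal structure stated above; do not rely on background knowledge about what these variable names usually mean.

8

A backdoor path from UnionMember to Education is any simple undirected path whose first edge points into UnionMember (i.e. leaves UnionMember via a parent).
Parents of UnionMember: {UrbanRes}.
Enumerating:
  P1: UnionMember <- UrbanRes <- ParentIncome -> Tenure -> Industry -> Education
  P2: UnionMember <- UrbanRes <- ParentIncome -> Income -> Education
  P3: UnionMember <- UrbanRes <- Tenure <- ParentIncome -> Income -> Education
  P4: UnionMember <- UrbanRes <- Tenure -> Industry -> Education
  P5: UnionMember <- UrbanRes <- Industry <- Tenure <- ParentIncome -> Income -> Education
  P6: UnionMember <- UrbanRes <- Industry -> Education
  P7: UnionMember <- UrbanRes -> Income <- ParentIncome -> Tenure -> Industry -> Education
  P8: UnionMember <- UrbanRes -> Income -> Education
That exhausts the simple backdoor paths. Count: 8.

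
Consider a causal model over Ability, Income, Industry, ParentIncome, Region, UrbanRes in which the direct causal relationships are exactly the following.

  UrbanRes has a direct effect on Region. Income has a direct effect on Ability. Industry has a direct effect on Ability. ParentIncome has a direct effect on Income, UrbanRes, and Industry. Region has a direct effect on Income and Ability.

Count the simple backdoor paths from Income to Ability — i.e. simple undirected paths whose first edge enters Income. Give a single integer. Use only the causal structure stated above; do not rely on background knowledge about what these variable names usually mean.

4

A backdoor path from Income to Ability is any simple undirected path whose first edge points into Income (i.e. leaves Income via a parent).
Parents of Income: {ParentIncome, Region}.
Enumerating:
  P1: Income <- ParentIncome -> Industry -> Ability
  P2: Income <- ParentIncome -> UrbanRes -> Region -> Ability
  P3: Income <- Region <- UrbanRes <- ParentIncome -> Industry -> Ability
  P4: Income <- Region -> Ability
That exhausts the simple backdoor paths. Count: 4.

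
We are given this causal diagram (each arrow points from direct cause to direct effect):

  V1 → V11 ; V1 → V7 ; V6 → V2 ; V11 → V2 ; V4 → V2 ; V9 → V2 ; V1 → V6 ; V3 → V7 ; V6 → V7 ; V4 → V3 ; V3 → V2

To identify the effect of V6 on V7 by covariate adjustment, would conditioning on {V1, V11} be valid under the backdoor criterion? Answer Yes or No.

Backdoor paths from V6 to V7 (paths whose first edge points into V6):
  P1: V6 <- V1 -> V11 -> V2 <- V4 -> V3 -> V7
  P2: V6 <- V1 -> V11 -> V2 <- V3 -> V7
  P3: V6 <- V1 -> V7
Condition 1 (no descendant of V6 in the set): holds — descendants of V6 are {V2, V7}; none are in {V1, V11}.
Condition 2 (every backdoor path blocked by {V1, V11}):
  P1: blocked at fork node V1 ∈ conditioning set.
  P2: blocked at fork node V1 ∈ conditioning set.
  P3: blocked at fork node V1 ∈ conditioning set.
{V1, V11} satisfies the backdoor criterion.

Yes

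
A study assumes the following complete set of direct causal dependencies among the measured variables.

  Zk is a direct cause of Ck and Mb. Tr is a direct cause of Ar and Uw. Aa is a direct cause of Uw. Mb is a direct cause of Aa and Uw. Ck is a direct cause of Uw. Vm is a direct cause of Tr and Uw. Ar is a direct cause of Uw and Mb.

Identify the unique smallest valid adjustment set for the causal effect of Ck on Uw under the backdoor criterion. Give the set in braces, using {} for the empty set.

{Zk}

Variables eligible for adjustment (non-descendants of Ck, excluding Ck and Uw): {Aa, Ar, Mb, Tr, Vm, Zk}.
Backdoor paths from Ck to Uw:
  P1: Ck <- Zk -> Mb <- Ar <- Tr <- Vm -> Uw
  P2: Ck <- Zk -> Mb <- Ar <- Tr -> Uw
  P3: Ck <- Zk -> Mb <- Ar -> Uw
  P4: Ck <- Zk -> Mb -> Aa -> Uw
  P5: Ck <- Zk -> Mb -> Uw
The empty set is not sufficient: P4 (Ck <- Zk -> Mb -> Aa -> Uw) has no collider blocking it and no conditioned non-collider, so it is open.
Try {Zk}:
  P1: blocked at fork node Zk ∈ conditioning set.
  P2: blocked at fork node Zk ∈ conditioning set.
  P3: blocked at fork node Zk ∈ conditioning set.
  P4: blocked at fork node Zk ∈ conditioning set.
  P5: blocked at fork node Zk ∈ conditioning set.
{Zk} contains no descendant of Ck and blocks every backdoor path.
No other singleton works — e.g. {Vm} leaves P4 open — so {Zk} is the unique smallest valid adjustment set.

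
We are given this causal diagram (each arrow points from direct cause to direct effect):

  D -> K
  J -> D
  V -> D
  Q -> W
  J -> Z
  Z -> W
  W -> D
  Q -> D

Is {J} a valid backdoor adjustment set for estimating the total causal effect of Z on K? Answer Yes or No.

Yes

Backdoor paths from Z to K (paths whose first edge points into Z):
  P1: Z <- J -> D -> K
Condition 1 (no descendant of Z in the set): holds — descendants of Z are {D, K, W}; none are in {J}.
Condition 2 (every backdoor path blocked by {J}):
  P1: blocked at fork node J ∈ conditioning set.
{J} satisfies the backdoor criterion.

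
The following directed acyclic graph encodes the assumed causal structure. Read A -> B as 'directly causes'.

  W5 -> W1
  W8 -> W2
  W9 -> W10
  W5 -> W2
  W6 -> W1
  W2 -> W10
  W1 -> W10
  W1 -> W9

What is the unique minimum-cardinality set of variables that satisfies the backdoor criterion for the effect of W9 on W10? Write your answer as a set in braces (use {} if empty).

{W1}

Variables eligible for adjustment (non-descendants of W9, excluding W9 and W10): {W1, W2, W5, W6, W8}.
Backdoor paths from W9 to W10:
  P1: W9 <- W1 <- W5 -> W2 -> W10
  P2: W9 <- W1 -> W10
The empty set is not sufficient: P1 (W9 <- W1 <- W5 -> W2 -> W10) has no collider blocking it and no conditioned non-collider, so it is open.
Try {W1}:
  P1: blocked at chain node W1 ∈ conditioning set.
  P2: blocked at fork node W1 ∈ conditioning set.
{W1} contains no descendant of W9 and blocks every backdoor path.
No other singleton works — e.g. {W5} leaves P2 open — so {W1} is the unique smallest valid adjustment set.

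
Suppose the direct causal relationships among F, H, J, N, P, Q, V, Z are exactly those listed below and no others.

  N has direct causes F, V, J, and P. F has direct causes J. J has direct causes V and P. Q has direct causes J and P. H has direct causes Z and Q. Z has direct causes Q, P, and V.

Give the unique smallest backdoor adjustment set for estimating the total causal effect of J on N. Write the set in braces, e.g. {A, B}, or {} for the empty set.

{P, V}

Variables eligible for adjustment (non-descendants of J, excluding J and N): {P, V}.
Backdoor paths from J to N:
  P1: J <- V -> Z <- P -> N
  P2: J <- V -> Z <- Q <- P -> N
  P3: J <- V -> Z -> H <- Q <- P -> N
  P4: J <- V -> N
  P5: J <- P -> Q -> Z <- V -> N
  P6: J <- P -> Q -> H <- Z <- V -> N
  P7: J <- P -> Z <- V -> N
  P8: J <- P -> N
The empty set is not sufficient: P4 (J <- V -> N) has no collider blocking it and no conditioned non-collider, so it is open.
Try {P, V}:
  P1: blocked at fork node V ∈ conditioning set.
  P2: blocked at fork node V ∈ conditioning set.
  P3: blocked at fork node V ∈ conditioning set.
  P4: blocked at fork node V ∈ conditioning set.
  P5: blocked at fork node P ∈ conditioning set.
  P6: blocked at fork node P ∈ conditioning set.
  P7: blocked at fork node P ∈ conditioning set.
  P8: blocked at fork node P ∈ conditioning set.
{P, V} contains no descendant of J and blocks every backdoor path.
Every element of {P, V} is needed (dropping P leaves P8 open; dropping V leaves P4 open), so no proper subset is valid.
Among all size-2 subsets of the eligible variables, only {P, V} blocks every backdoor path, so it is the unique smallest valid adjustment set.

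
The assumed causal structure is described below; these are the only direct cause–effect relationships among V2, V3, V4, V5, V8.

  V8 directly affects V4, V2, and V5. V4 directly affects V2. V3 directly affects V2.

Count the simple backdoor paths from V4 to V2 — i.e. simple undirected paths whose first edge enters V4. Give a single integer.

1

A backdoor path from V4 to V2 is any simple undirected path whose first edge points into V4 (i.e. leaves V4 via a parent).
Parents of V4: {V8}.
Enumerating:
  P1: V4 <- V8 -> V2
That exhausts the simple backdoor paths. Count: 1.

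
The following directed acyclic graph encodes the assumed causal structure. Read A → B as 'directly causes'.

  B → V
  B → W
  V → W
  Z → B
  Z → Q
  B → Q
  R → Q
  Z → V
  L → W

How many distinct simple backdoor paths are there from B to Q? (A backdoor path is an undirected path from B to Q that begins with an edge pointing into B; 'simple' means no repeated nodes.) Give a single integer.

1

A backdoor path from B to Q is any simple undirected path whose first edge points into B (i.e. leaves B via a parent).
Parents of B: {Z}.
Enumerating:
  P1: B <- Z -> Q
That exhausts the simple backdoor paths. Count: 1.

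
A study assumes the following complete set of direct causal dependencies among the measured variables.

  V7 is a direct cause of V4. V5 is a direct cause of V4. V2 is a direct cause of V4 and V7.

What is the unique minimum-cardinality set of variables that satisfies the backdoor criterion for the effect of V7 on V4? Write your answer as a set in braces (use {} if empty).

{V2}

Variables eligible for adjustment (non-descendants of V7, excluding V7 and V4): {V2, V5}.
Backdoor paths from V7 to V4:
  P1: V7 <- V2 -> V4
The empty set is not sufficient: P1 (V7 <- V2 -> V4) has no collider blocking it and no conditioned non-collider, so it is open.
Try {V2}:
  P1: blocked at fork node V2 ∈ conditioning set.
{V2} contains no descendant of V7 and blocks every backdoor path.
No other singleton works — e.g. {V5} leaves P1 open — so {V2} is the unique smallest valid adjustment set.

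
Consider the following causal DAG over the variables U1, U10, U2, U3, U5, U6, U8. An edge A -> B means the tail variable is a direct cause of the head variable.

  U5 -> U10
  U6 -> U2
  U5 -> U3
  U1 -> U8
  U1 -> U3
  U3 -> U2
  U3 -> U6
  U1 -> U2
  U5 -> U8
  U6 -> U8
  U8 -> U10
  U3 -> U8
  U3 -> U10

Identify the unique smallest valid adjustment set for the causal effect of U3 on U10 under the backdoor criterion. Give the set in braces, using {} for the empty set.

{U1, U5}

Variables eligible for adjustment (non-descendants of U3, excluding U3 and U10): {U1, U5}.
Backdoor paths from U3 to U10:
  P1: U3 <- U5 -> U8 -> U10
  P2: U3 <- U5 -> U10
  P3: U3 <- U1 -> U8 <- U5 -> U10
  P4: U3 <- U1 -> U8 -> U10
  P5: U3 <- U1 -> U2 <- U6 -> U8 <- U5 -> U10
  P6: U3 <- U1 -> U2 <- U6 -> U8 -> U10
The empty set is not sufficient: P1 (U3 <- U5 -> U8 -> U10) has no collider blocking it and no conditioned non-collider, so it is open.
Try {U1, U5}:
  P1: blocked at fork node U5 ∈ conditioning set.
  P2: blocked at fork node U5 ∈ conditioning set.
  P3: blocked at fork node U1 ∈ conditioning set.
  P4: blocked at fork node U1 ∈ conditioning set.
  P5: blocked at fork node U1 ∈ conditioning set.
  P6: blocked at fork node U1 ∈ conditioning set.
{U1, U5} contains no descendant of U3 and blocks every backdoor path.
Every element of {U1, U5} is needed (dropping U1 leaves P4 open; dropping U5 leaves P1 open), so no proper subset is valid.
Among all size-2 subsets of the eligible variables, only {U1, U5} blocks every backdoor path, so it is the unique smallest valid adjustment set.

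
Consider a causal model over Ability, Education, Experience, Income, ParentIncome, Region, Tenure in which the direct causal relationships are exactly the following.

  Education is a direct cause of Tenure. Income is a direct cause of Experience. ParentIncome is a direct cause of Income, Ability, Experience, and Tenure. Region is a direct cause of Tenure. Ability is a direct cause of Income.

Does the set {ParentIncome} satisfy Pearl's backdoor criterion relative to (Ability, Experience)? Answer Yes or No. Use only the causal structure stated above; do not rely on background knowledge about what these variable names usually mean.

Backdoor paths from Ability to Experience (paths whose first edge points into Ability):
  P1: Ability <- ParentIncome -> Income -> Experience
  P2: Ability <- ParentIncome -> Experience
Condition 1 (no descendant of Ability in the set): holds — descendants of Ability are {Experience, Income}; none are in {ParentIncome}.
Condition 2 (every backdoor path blocked by {ParentIncome}):
  P1: blocked at fork node ParentIncome ∈ conditioning set.
  P2: blocked at fork node ParentIncome ∈ conditioning set.
{ParentIncome} satisfies the backdoor criterion.

Yes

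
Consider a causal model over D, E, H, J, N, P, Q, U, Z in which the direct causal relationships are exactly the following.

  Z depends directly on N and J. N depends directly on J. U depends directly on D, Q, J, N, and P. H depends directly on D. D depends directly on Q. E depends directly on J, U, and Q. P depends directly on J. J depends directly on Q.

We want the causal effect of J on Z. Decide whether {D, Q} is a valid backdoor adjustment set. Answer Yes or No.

Backdoor paths from J to Z (paths whose first edge points into J):
  P1: J <- Q -> D -> U <- N -> Z
  P2: J <- Q -> U <- N -> Z
  P3: J <- Q -> E <- U <- N -> Z
Condition 1 (no descendant of J in the set): holds — descendants of J are {E, N, P, U, Z}; none are in {D, Q}.
Condition 2 (every backdoor path blocked by {D, Q}):
  P1: blocked at fork node Q ∈ conditioning set.
  P2: blocked at fork node Q ∈ conditioning set.
  P3: blocked at fork node Q ∈ conditioning set.
{D, Q} satisfies the backdoor criterion.

Yes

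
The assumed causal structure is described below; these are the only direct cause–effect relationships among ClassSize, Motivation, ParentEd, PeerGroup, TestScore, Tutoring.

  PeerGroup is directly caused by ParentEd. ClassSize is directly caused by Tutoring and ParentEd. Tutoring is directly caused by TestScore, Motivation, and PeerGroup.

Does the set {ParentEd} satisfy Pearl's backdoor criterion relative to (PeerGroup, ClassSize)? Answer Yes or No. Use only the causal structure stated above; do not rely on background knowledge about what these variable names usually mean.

Backdoor paths from PeerGroup to ClassSize (paths whose first edge points into PeerGroup):
  P1: PeerGroup <- ParentEd -> ClassSize
Condition 1 (no descendant of PeerGroup in the set): holds — descendants of PeerGroup are {ClassSize, Tutoring}; none are in {ParentEd}.
Condition 2 (every backdoor path blocked by {ParentEd}):
  P1: blocked at fork node ParentEd ∈ conditioning set.
{ParentEd} satisfies the backdoor criterion.

Yes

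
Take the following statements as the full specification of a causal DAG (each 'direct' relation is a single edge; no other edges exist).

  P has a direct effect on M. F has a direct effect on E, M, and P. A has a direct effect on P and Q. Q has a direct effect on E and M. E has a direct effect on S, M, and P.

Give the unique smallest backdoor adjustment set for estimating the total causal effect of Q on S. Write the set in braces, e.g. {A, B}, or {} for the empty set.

Variables eligible for adjustment (non-descendants of Q, excluding Q and S): {A, F}.
Backdoor paths from Q to S:
  P1: Q <- A -> P <- F -> E -> S
  P2: Q <- A -> P <- F -> M <- E -> S
  P3: Q <- A -> P <- E -> S
  P4: Q <- A -> P -> M <- F -> E -> S
  P5: Q <- A -> P -> M <- E -> S
Each backdoor path contains an unconditioned collider, so every path is already blocked with the empty conditioning set:
  P1: blocked at collider P (neither it nor any descendant is in the conditioning set).
  P2: blocked at collider P (neither it nor any descendant is in the conditioning set).
  P3: blocked at collider P (neither it nor any descendant is in the conditioning set).
  P4: blocked at collider M (neither it nor any descendant is in the conditioning set).
  P5: blocked at collider M (neither it nor any descendant is in the conditioning set).
The empty set is therefore the unique smallest valid set.

{}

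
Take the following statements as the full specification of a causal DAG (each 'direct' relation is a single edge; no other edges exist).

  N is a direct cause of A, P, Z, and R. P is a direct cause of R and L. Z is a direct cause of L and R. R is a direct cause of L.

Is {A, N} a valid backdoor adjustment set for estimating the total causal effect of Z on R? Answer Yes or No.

Yes

Backdoor paths from Z to R (paths whose first edge points into Z):
  P1: Z <- N -> P -> R
  P2: Z <- N -> P -> L <- R
  P3: Z <- N -> R
Condition 1 (no descendant of Z in the set): holds — descendants of Z are {L, R}; none are in {A, N}.
Condition 2 (every backdoor path blocked by {A, N}):
  P1: blocked at fork node N ∈ conditioning set.
  P2: blocked at fork node N ∈ conditioning set.
  P3: blocked at fork node N ∈ conditioning set.
{A, N} satisfies the backdoor criterion.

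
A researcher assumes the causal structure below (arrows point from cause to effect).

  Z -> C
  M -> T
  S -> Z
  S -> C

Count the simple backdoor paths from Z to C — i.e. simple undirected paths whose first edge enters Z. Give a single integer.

A backdoor path from Z to C is any simple undirected path whose first edge points into Z (i.e. leaves Z via a parent).
Parents of Z: {S}.
Enumerating:
  P1: Z <- S -> C
That exhausts the simple backdoor paths. Count: 1.

1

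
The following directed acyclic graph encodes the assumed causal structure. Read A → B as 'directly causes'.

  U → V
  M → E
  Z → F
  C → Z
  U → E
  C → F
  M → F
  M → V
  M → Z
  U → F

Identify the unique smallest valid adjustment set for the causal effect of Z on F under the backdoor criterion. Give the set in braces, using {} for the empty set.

Variables eligible for adjustment (non-descendants of Z, excluding Z and F): {C, E, M, U, V}.
Backdoor paths from Z to F:
  P1: Z <- C -> F
  P2: Z <- M -> E <- U -> F
  P3: Z <- M -> V <- U -> F
  P4: Z <- M -> F
The empty set is not sufficient: P1 (Z <- C -> F) has no collider blocking it and no conditioned non-collider, so it is open.
Try {C, M}:
  P1: blocked at fork node C ∈ conditioning set.
  P2: blocked at fork node M ∈ conditioning set.
  P3: blocked at fork node M ∈ conditioning set.
  P4: blocked at fork node M ∈ conditioning set.
{C, M} contains no descendant of Z and blocks every backdoor path.
Every element of {C, M} is needed (dropping C leaves P1 open; dropping M leaves P4 open), so no proper subset is valid.
Among all size-2 subsets of the eligible variables, only {C, M} blocks every backdoor path, so it is the unique smallest valid adjustment set.

{C, M}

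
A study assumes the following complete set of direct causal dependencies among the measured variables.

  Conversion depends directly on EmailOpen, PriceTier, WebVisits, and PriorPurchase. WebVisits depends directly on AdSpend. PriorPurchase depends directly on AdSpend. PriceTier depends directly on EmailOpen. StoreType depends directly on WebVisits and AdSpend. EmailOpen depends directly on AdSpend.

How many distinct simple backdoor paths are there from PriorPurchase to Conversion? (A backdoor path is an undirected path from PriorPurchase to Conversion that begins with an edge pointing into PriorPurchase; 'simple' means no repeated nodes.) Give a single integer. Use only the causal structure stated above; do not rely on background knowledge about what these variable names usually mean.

4

A backdoor path from PriorPurchase to Conversion is any simple undirected path whose first edge points into PriorPurchase (i.e. leaves PriorPurchase via a parent).
Parents of PriorPurchase: {AdSpend}.
Enumerating:
  P1: PriorPurchase <- AdSpend -> WebVisits -> Conversion
  P2: PriorPurchase <- AdSpend -> StoreType <- WebVisits -> Conversion
  P3: PriorPurchase <- AdSpend -> EmailOpen -> PriceTier -> Conversion
  P4: PriorPurchase <- AdSpend -> EmailOpen -> Conversion
That exhausts the simple backdoor paths. Count: 4.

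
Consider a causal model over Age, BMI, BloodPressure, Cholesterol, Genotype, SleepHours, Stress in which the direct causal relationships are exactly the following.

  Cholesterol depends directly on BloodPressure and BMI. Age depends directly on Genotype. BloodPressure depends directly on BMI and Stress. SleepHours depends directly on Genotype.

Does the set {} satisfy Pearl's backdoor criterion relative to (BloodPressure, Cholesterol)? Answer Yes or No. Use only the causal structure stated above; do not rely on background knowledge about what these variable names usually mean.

Backdoor paths from BloodPressure to Cholesterol (paths whose first edge points into BloodPressure):
  P1: BloodPressure <- BMI -> Cholesterol
Condition 1 (no descendant of BloodPressure in the set): holds — descendants of BloodPressure are {Cholesterol}; none are in {}.
Condition 2 (every backdoor path blocked by {}):
  P1: open — no interior node is in the conditioning set.
{} does not satisfy the backdoor criterion.

No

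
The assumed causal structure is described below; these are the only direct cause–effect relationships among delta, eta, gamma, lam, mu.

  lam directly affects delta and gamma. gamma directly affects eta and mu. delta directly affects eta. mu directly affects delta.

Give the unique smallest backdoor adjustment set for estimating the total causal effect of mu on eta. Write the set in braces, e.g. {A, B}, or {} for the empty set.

Variables eligible for adjustment (non-descendants of mu, excluding mu and eta): {gamma, lam}.
Backdoor paths from mu to eta:
  P1: mu <- gamma <- lam -> delta -> eta
  P2: mu <- gamma -> eta
The empty set is not sufficient: P1 (mu <- gamma <- lam -> delta -> eta) has no collider blocking it and no conditioned non-collider, so it is open.
Try {gamma}:
  P1: blocked at chain node gamma ∈ conditioning set.
  P2: blocked at fork node gamma ∈ conditioning set.
{gamma} contains no descendant of mu and blocks every backdoor path.
No other singleton works — e.g. {lam} leaves P2 open — so {gamma} is the unique smallest valid adjustment set.

{gamma}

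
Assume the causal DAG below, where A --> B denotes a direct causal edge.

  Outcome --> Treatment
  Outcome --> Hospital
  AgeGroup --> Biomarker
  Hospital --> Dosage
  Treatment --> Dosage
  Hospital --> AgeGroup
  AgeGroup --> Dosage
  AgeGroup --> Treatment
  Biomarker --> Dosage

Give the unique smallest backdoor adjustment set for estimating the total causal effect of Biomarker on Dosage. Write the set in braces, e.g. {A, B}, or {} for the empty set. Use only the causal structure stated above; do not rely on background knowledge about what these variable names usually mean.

Variables eligible for adjustment (non-descendants of Biomarker, excluding Biomarker and Dosage): {AgeGroup, Hospital, Outcome, Treatment}.
Backdoor paths from Biomarker to Dosage:
  P1: Biomarker <- AgeGroup <- Hospital <- Outcome -> Treatment -> Dosage
  P2: Biomarker <- AgeGroup <- Hospital -> Dosage
  P3: Biomarker <- AgeGroup -> Treatment <- Outcome -> Hospital -> Dosage
  P4: Biomarker <- AgeGroup -> Treatment -> Dosage
  P5: Biomarker <- AgeGroup -> Dosage
The empty set is not sufficient: P1 (Biomarker <- AgeGroup <- Hospital <- Outcome -> Treatment -> Dosage) has no collider blocking it and no conditioned non-collider, so it is open.
Try {AgeGroup}:
  P1: blocked at chain node AgeGroup ∈ conditioning set.
  P2: blocked at chain node AgeGroup ∈ conditioning set.
  P3: blocked at fork node AgeGroup ∈ conditioning set.
  P4: blocked at fork node AgeGroup ∈ conditioning set.
  P5: blocked at fork node AgeGroup ∈ conditioning set.
{AgeGroup} contains no descendant of Biomarker and blocks every backdoor path.
No other singleton works — e.g. {Outcome} leaves P2 open — so {AgeGroup} is the unique smallest valid adjustment set.

{AgeGroup}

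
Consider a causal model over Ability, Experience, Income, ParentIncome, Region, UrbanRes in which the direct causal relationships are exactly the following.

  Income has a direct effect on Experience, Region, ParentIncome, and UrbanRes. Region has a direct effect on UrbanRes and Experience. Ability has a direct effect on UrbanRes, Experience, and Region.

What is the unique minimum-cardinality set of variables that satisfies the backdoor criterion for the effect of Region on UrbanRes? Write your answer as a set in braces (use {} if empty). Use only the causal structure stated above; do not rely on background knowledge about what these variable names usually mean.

{Ability, Income}

Variables eligible for adjustment (non-descendants of Region, excluding Region and UrbanRes): {Ability, Income, ParentIncome}.
Backdoor paths from Region to UrbanRes:
  P1: Region <- Income -> UrbanRes
  P2: Region <- Income -> Experience <- Ability -> UrbanRes
  P3: Region <- Ability -> UrbanRes
  P4: Region <- Ability -> Experience <- Income -> UrbanRes
The empty set is not sufficient: P1 (Region <- Income -> UrbanRes) has no collider blocking it and no conditioned non-collider, so it is open.
Try {Ability, Income}:
  P1: blocked at fork node Income ∈ conditioning set.
  P2: blocked at fork node Income ∈ conditioning set.
  P3: blocked at fork node Ability ∈ conditioning set.
  P4: blocked at fork node Ability ∈ conditioning set.
{Ability, Income} contains no descendant of Region and blocks every backdoor path.
Every element of {Ability, Income} is needed (dropping Ability leaves P3 open; dropping Income leaves P1 open), so no proper subset is valid.
Among all size-2 subsets of the eligible variables, only {Ability, Income} blocks every backdoor path, so it is the unique smallest valid adjustment set.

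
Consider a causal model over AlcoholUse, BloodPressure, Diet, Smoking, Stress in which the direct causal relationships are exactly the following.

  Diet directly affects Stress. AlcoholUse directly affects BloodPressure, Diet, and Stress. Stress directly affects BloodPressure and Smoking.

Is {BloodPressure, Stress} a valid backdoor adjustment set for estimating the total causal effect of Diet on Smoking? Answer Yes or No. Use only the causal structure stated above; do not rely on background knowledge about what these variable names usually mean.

Backdoor paths from Diet to Smoking (paths whose first edge points into Diet):
  P1: Diet <- AlcoholUse -> Stress -> Smoking
  P2: Diet <- AlcoholUse -> BloodPressure <- Stress -> Smoking
Condition 1 (no descendant of Diet in the set): FAILS — BloodPressure and Stress are descendants of Diet.
Condition 2 (every backdoor path blocked by {BloodPressure, Stress}):
  P1: blocked at chain node Stress ∈ conditioning set.
  P2: blocked at fork node Stress ∈ conditioning set.
{BloodPressure, Stress} does not satisfy the backdoor criterion.

No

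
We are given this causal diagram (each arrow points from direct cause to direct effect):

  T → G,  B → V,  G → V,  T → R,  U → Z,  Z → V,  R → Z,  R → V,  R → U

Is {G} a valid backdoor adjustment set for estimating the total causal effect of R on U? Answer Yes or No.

Backdoor paths from R to U (paths whose first edge points into R):
  P1: R <- T -> G -> V <- Z <- U
Condition 1 (no descendant of R in the set): holds — descendants of R are {U, V, Z}; none are in {G}.
Condition 2 (every backdoor path blocked by {G}):
  P1: blocked at chain node G ∈ conditioning set.
{G} satisfies the backdoor criterion.

Yes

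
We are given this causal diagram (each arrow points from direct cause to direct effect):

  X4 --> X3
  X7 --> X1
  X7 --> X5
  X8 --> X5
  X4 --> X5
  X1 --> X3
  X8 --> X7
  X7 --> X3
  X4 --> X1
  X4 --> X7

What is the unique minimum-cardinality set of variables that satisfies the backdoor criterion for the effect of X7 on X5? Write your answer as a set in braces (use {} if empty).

Variables eligible for adjustment (non-descendants of X7, excluding X7 and X5): {X4, X8}.
Backdoor paths from X7 to X5:
  P1: X7 <- X4 -> X5
  P2: X7 <- X8 -> X5
The empty set is not sufficient: P1 (X7 <- X4 -> X5) has no collider blocking it and no conditioned non-collider, so it is open.
Try {X4, X8}:
  P1: blocked at fork node X4 ∈ conditioning set.
  P2: blocked at fork node X8 ∈ conditioning set.
{X4, X8} contains no descendant of X7 and blocks every backdoor path.
Every element of {X4, X8} is needed (dropping X4 leaves P1 open; dropping X8 leaves P2 open), so no proper subset is valid.
Among all size-2 subsets of the eligible variables, only {X4, X8} blocks every backdoor path, so it is the unique smallest valid adjustment set.

{X4, X8}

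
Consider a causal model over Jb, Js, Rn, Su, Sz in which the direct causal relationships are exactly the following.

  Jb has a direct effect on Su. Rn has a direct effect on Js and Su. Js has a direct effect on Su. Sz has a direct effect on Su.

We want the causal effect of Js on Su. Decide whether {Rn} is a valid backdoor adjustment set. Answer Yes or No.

Backdoor paths from Js to Su (paths whose first edge points into Js):
  P1: Js <- Rn -> Su
Condition 1 (no descendant of Js in the set): holds — descendants of Js are {Su}; none are in {Rn}.
Condition 2 (every backdoor path blocked by {Rn}):
  P1: blocked at fork node Rn ∈ conditioning set.
{Rn} satisfies the backdoor criterion.

Yes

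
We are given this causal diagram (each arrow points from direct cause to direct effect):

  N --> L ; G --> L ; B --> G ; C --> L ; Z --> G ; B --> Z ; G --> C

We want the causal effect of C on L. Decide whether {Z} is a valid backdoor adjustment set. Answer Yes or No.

Backdoor paths from C to L (paths whose first edge points into C):
  P1: C <- G -> L
Condition 1 (no descendant of C in the set): holds — descendants of C are {L}; none are in {Z}.
Condition 2 (every backdoor path blocked by {Z}):
  P1: open — no interior node is in the conditioning set.
{Z} does not satisfy the backdoor criterion.

No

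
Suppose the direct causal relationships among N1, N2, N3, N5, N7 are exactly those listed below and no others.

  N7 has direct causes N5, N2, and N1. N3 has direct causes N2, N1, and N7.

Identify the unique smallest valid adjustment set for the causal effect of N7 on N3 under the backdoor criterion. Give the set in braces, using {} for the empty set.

Variables eligible for adjustment (non-descendants of N7, excluding N7 and N3): {N1, N2, N5}.
Backdoor paths from N7 to N3:
  P1: N7 <- N1 -> N3
  P2: N7 <- N2 -> N3
The empty set is not sufficient: P1 (N7 <- N1 -> N3) has no collider blocking it and no conditioned non-collider, so it is open.
Try {N1, N2}:
  P1: blocked at fork node N1 ∈ conditioning set.
  P2: blocked at fork node N2 ∈ conditioning set.
{N1, N2} contains no descendant of N7 and blocks every backdoor path.
Every element of {N1, N2} is needed (dropping N1 leaves P1 open; dropping N2 leaves P2 open), so no proper subset is valid.
Among all size-2 subsets of the eligible variables, only {N1, N2} blocks every backdoor path, so it is the unique smallest valid adjustment set.

{N1, N2}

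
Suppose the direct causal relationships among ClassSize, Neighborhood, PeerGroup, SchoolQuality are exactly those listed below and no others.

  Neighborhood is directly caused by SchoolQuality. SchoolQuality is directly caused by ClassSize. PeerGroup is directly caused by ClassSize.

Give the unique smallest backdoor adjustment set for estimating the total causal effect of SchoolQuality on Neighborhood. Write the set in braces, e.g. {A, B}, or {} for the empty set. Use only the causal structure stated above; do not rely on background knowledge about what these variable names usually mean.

{}

Variables eligible for adjustment (non-descendants of SchoolQuality, excluding SchoolQuality and Neighborhood): {ClassSize, PeerGroup}.
Backdoor paths from SchoolQuality to Neighborhood:
  (none)
With no backdoor paths the empty set already satisfies the criterion, and it is trivially minimal.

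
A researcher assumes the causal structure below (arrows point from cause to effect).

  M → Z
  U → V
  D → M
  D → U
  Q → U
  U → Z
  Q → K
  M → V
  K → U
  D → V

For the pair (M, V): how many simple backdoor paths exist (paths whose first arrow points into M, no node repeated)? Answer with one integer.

2

A backdoor path from M to V is any simple undirected path whose first edge points into M (i.e. leaves M via a parent).
Parents of M: {D}.
Enumerating:
  P1: M <- D -> U -> V
  P2: M <- D -> V
That exhausts the simple backdoor paths. Count: 2.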